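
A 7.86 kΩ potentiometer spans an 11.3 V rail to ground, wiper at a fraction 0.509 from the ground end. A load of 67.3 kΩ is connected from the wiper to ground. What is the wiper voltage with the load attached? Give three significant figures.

The wiper splits the pot into (1−α)R = 3.859 kΩ above and αR = 4.001 kΩ below.
Lower section ‖ load = 3.776 kΩ.
V_wiper = 11.3 × 3.776/(3.859 + 3.776) = 5.59 V.

V ≈ 5.59 V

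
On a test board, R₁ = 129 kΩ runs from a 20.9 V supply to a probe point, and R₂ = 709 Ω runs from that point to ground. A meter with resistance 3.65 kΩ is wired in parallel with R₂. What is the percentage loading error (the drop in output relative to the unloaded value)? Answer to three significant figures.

Unloaded V = 20.9 × 709/129700 = 0.1142 V.
Loaded: R₂‖R_L = 593.7 Ω, giving V = 20.9 × 593.7/129600 = 0.09574 V.
Drop = (0.1142 − 0.09574) / 0.1142 = 16.2 %.

16.2 %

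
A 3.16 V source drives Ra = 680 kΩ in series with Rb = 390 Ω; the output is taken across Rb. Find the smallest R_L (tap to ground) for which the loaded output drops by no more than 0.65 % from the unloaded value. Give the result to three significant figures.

R_L(min) ≈ 59.6 kΩ

Output resistance R_th = Ra‖Rb = (680000 × 390)/680400 = 389.8 Ω.
The fractional drop is R_th/(R_th + R_L); requiring this ≤ 0.00650 gives R_L ≥ R_th(1/0.00650 − 1) = 389.8 × 152.8 = 59.6 kΩ.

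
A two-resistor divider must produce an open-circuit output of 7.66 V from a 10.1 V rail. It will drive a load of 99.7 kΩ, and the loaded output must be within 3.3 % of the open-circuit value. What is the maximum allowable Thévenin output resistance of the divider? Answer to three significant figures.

Loading drop = R_th/(R_th + R_L) ≤ 0.0330, so R_th ≤ R_L · ε/(1−ε) = 99.7 kΩ × 0.0330/0.9670 = 3.40 kΩ.
(Any R1, R2 with R2/(R1+R2) = 0.758 and R1‖R2 ≤ 3.40 kΩ will meet the spec.)

R_th ≤ 3.40 kΩ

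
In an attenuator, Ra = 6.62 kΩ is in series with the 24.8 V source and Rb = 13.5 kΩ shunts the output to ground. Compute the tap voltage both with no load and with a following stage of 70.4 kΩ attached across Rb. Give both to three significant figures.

Open-circuit: V = 24.8 × 13.5/(6.62 + 13.5) = 16.6 V.
With the load, Rb becomes Rb‖R_L = 11.33 kΩ, so V = 24.8 × 11.33/17.95 = 15.7 V.

Unloaded: 16.6 V; loaded: 15.7 V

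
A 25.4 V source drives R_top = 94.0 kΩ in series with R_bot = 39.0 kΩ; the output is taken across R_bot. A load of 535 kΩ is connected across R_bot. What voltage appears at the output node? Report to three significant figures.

V_out ≈ 7.08 V

The load sits in parallel with R_bot: R_bot‖R_L = (39.0 × 535) / (39.0 + 535) = 36.35 kΩ.
V_out = 25.4 × 36.35 / (94.0 + 36.35) = 25.4 × 36.35/130.4 = 7.08 V.
(Unloaded it would have been 7.45 V.)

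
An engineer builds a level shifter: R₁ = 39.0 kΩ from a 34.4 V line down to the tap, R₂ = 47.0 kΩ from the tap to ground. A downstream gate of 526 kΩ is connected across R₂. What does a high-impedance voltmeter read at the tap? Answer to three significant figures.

V_out ≈ 18.1 V

The load sits in parallel with R₂: R₂‖R_L = (47.0 × 526) / (47.0 + 526) = 43.14 kΩ.
V_out = 34.4 × 43.14 / (39.0 + 43.14) = 34.4 × 43.14/82.14 = 18.1 V.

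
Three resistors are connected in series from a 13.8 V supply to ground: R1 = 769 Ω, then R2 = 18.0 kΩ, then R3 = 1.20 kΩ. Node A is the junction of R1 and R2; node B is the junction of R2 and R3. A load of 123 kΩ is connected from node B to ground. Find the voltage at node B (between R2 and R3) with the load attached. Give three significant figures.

V ≈ 0.822 V

At node B, R3 is in parallel with the load: R3‖R_L = 1188 Ω.
Below node A the resistance is R2 + (R3‖R_L) = 19190 Ω, so V_A = 13.8 × 19190/19960 = 13.27 V.
Then V_B = V_A × (R3‖R_L)/(R2 + R3‖R_L) = 13.27 × 1188/19190 = 0.822 V.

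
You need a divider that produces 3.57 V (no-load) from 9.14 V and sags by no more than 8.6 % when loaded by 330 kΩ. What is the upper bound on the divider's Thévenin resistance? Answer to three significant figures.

Loading drop = R_th/(R_th + R_L) ≤ 0.0860, so R_th ≤ R_L · ε/(1−ε) = 330 kΩ × 0.0860/0.9140 = 31.1 kΩ.
(Any R1, R2 with R2/(R1+R2) = 0.391 and R1‖R2 ≤ 31.1 kΩ will meet the spec.)

R_th ≤ 31.1 kΩ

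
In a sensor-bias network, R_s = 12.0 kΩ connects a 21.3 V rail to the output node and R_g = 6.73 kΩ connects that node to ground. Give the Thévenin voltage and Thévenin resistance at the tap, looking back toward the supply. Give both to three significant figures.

V_th is the open-circuit tap voltage: 21.3 × 6.73/(12.0 + 6.73) = 7.65 V.
With the supply zeroed, R_s and R_g appear in parallel from the tap: R_th = R_s‖R_g = (12.0 × 6.73)/18.73 = 4.31 kΩ.

V_th = 7.65 V, R_th = 4.31 kΩ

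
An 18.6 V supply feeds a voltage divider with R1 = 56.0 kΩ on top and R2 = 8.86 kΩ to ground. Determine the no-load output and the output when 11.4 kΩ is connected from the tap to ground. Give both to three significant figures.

Open-circuit: V = 18.6 × 8.86/(56.0 + 8.86) = 2.54 V.
With the load, R2 becomes R2‖R_L = 4.985 kΩ, so V = 18.6 × 4.985/60.99 = 1.52 V.

Unloaded: 2.54 V; loaded: 1.52 V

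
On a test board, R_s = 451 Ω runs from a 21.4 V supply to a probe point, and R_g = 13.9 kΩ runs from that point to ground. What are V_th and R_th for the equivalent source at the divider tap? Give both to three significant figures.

V_th = 20.7 V, R_th = 437 Ω

V_th is the open-circuit tap voltage: 21.4 × 13900/(451 + 13900) = 20.7 V.
With the supply zeroed, R_s and R_g appear in parallel from the tap: R_th = R_s‖R_g = (451 × 13900)/14350 = 437 Ω.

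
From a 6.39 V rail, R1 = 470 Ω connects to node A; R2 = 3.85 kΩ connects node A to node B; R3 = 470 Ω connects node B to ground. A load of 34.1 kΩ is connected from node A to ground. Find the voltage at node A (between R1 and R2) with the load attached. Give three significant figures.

V ≈ 5.69 V

Below node A the series string R2+R3 = 4320 Ω sits in parallel with the 34100 Ω load: 3834 Ω.
V_A = 6.39 × 3834/(470 + 3834) = 5.69 V.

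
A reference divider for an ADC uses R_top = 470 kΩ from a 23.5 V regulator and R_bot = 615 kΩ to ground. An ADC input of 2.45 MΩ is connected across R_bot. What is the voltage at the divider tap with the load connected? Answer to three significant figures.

V_out ≈ 12.0 V

The load sits in parallel with R_bot: R_bot‖R_L = (615 × 2450) / (615 + 2450) = 491.6 kΩ.
V_out = 23.5 × 491.6 / (470 + 491.6) = 23.5 × 491.6/961.6 = 12.0 V.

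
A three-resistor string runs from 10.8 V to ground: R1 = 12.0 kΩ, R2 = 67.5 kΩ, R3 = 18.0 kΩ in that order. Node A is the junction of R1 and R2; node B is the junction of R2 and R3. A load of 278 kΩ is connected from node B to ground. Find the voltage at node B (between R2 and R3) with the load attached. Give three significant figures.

At node B, R3 is in parallel with the load: R3‖R_L = 16.91 kΩ.
Below node A the resistance is R2 + (R3‖R_L) = 84.41 kΩ, so V_A = 10.8 × 84.41/96.41 = 9.456 V.
Then V_B = V_A × (R3‖R_L)/(R2 + R3‖R_L) = 9.456 × 16.91/84.41 = 1.89 V.

V ≈ 1.89 V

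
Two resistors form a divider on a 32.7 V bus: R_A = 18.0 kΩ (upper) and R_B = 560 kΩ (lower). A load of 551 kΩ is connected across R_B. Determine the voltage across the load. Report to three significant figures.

The load sits in parallel with R_B: R_B‖R_L = (560 × 551) / (560 + 551) = 277.7 kΩ.
V_out = 32.7 × 277.7 / (18.0 + 277.7) = 32.7 × 277.7/295.7 = 30.7 V.

V_out ≈ 30.7 V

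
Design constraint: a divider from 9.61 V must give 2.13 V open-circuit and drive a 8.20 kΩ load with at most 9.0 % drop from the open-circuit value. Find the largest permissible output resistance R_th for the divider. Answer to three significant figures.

Loading drop = R_th/(R_th + R_L) ≤ 0.0900, so R_th ≤ R_L · ε/(1−ε) = 8.20 kΩ × 0.0900/0.9100 = 811 Ω.
(Any R1, R2 with R2/(R1+R2) = 0.222 and R1‖R2 ≤ 811 Ω will meet the spec.)

R_th ≤ 811 Ω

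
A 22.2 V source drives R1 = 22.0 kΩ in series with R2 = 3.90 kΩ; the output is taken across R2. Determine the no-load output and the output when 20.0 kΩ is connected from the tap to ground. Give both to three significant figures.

Open-circuit: V = 22.2 × 3.90/(22.0 + 3.90) = 3.34 V.
With the load, R2 becomes R2‖R_L = 3.264 kΩ, so V = 22.2 × 3.264/25.26 = 2.87 V.

Unloaded: 3.34 V; loaded: 2.87 V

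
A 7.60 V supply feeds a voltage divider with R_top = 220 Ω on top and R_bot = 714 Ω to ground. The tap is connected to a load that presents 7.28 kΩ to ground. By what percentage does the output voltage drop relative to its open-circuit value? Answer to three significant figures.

2.26 %

The divider's output (Thévenin) resistance is R_top‖R_bot = 168.2 Ω.
Fractional drop under load = R_th/(R_th + R_L) = 168.2 / (168.2 + 7280) = 0.02258.
So the output falls by 2.26 %.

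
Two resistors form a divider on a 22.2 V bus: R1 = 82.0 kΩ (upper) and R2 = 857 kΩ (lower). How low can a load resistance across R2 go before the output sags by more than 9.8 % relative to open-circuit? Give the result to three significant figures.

R_L(min) ≈ 689 kΩ

Output resistance R_th = R1‖R2 = (82.0 × 857)/939.0 = 74.84 kΩ.
The fractional drop is R_th/(R_th + R_L); requiring this ≤ 0.0980 gives R_L ≥ R_th(1/0.0980 − 1) = 74.84 × 9.204 = 689 kΩ.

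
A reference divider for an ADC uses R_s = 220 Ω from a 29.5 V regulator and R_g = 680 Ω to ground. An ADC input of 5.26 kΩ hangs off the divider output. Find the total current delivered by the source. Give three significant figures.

R_g‖R_L = 602.2 Ω, so the source sees R_s + R_g‖R_L = 822.2 Ω.
I = 29.5 V / 822.2 Ω = 35.9 mA.

I ≈ 35.9 mA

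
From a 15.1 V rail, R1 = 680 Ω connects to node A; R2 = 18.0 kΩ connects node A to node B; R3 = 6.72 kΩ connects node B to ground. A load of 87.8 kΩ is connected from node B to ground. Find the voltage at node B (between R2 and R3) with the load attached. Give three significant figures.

V ≈ 3.78 V

At node B, R3 is in parallel with the load: R3‖R_L = 6242 Ω.
Below node A the resistance is R2 + (R3‖R_L) = 24240 Ω, so V_A = 15.1 × 24240/24920 = 14.69 V.
Then V_B = V_A × (R3‖R_L)/(R2 + R3‖R_L) = 14.69 × 6242/24240 = 3.78 V.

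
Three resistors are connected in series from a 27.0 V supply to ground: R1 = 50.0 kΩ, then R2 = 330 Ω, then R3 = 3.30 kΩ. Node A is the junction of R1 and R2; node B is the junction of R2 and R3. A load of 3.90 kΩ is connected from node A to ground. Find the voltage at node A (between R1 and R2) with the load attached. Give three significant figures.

V ≈ 0.978 V

Below node A the series string R2+R3 = 3630 Ω sits in parallel with the 3900 Ω load: 1880 Ω.
V_A = 27.0 × 1880/(50000 + 1880) = 0.978 V.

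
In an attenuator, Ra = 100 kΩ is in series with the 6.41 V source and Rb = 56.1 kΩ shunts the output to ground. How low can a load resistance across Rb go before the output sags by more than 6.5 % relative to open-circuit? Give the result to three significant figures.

R_L(min) ≈ 517 kΩ

Output resistance R_th = Ra‖Rb = (100 × 56.1)/156.1 = 35.94 kΩ.
The fractional drop is R_th/(R_th + R_L); requiring this ≤ 0.0650 gives R_L ≥ R_th(1/0.0650 − 1) = 35.94 × 14.38 = 517 kΩ.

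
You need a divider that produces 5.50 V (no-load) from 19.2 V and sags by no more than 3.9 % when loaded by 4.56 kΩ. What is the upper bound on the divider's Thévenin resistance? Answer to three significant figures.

R_th ≤ 185 Ω

Loading drop = R_th/(R_th + R_L) ≤ 0.0390, so R_th ≤ R_L · ε/(1−ε) = 4.56 kΩ × 0.0390/0.9610 = 185 Ω.
(Any R1, R2 with R2/(R1+R2) = 0.286 and R1‖R2 ≤ 185 Ω will meet the spec.)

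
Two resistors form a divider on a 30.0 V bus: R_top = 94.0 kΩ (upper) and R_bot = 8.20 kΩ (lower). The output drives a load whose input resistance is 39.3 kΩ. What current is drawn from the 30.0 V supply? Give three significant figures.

I ≈ 0.298 mA

R_bot‖R_L = 6.784 kΩ, so the source sees R_top + R_bot‖R_L = 100.8 kΩ.
I = 30.0 V / 100.8 kΩ = 0.298 mA.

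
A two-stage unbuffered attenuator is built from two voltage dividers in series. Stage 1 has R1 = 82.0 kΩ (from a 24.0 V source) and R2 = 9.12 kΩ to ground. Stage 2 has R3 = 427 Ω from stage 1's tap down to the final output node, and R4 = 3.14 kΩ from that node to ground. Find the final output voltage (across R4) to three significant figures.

V_out ≈ 0.641 V

Stage 2 presents R3+R4 = 3567 Ω as a load on stage 1's tap.
Stage 1's lower leg becomes R2‖(R3+R4) = 2564 Ω, so V_mid = 24.0 × 2564/84560 = 0.7277 V.
Stage 2 is itself unloaded: V_out = V_mid × R4/(R3+R4) = 0.7277 × 3140/3567 = 0.641 V.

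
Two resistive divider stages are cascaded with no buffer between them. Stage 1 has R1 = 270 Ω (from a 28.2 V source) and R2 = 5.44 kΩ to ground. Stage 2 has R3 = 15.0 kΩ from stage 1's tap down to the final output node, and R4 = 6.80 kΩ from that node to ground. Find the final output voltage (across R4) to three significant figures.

V_out ≈ 8.28 V

Stage 2 presents R3+R4 = 21800 Ω as a load on stage 1's tap.
Stage 1's lower leg becomes R2‖(R3+R4) = 4354 Ω, so V_mid = 28.2 × 4354/4624 = 26.55 V.
Stage 2 is itself unloaded: V_out = V_mid × R4/(R3+R4) = 26.55 × 6800/21800 = 8.28 V.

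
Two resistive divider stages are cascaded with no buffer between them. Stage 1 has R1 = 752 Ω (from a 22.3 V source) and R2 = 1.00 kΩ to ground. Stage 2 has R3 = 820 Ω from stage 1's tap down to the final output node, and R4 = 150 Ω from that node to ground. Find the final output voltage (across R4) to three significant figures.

V_out ≈ 1.36 V

Stage 2 presents R3+R4 = 970.0 Ω as a load on stage 1's tap.
Stage 1's lower leg becomes R2‖(R3+R4) = 492.4 Ω, so V_mid = 22.3 × 492.4/1244 = 8.824 V.
Stage 2 is itself unloaded: V_out = V_mid × R4/(R3+R4) = 8.824 × 150/970.0 = 1.36 V.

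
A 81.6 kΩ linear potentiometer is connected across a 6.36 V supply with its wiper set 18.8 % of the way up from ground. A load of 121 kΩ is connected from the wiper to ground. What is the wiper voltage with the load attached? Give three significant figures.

V ≈ 1.08 V

The wiper splits the pot into (1−α)R = 66.26 kΩ above and αR = 15.34 kΩ below.
Lower section ‖ load = 13.61 kΩ.
V_wiper = 6.36 × 13.61/(66.26 + 13.61) = 1.08 V.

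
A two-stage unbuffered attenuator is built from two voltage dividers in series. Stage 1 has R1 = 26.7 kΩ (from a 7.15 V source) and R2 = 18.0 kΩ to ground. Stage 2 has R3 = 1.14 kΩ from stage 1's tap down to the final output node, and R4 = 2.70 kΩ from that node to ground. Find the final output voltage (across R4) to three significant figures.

Stage 2 presents R3+R4 = 3.840 kΩ as a load on stage 1's tap.
Stage 1's lower leg becomes R2‖(R3+R4) = 3.165 kΩ, so V_mid = 7.15 × 3.165/29.86 = 0.7577 V.
Stage 2 is itself unloaded: V_out = V_mid × R4/(R3+R4) = 0.7577 × 2.70/3.840 = 0.533 V.

V_out ≈ 0.533 V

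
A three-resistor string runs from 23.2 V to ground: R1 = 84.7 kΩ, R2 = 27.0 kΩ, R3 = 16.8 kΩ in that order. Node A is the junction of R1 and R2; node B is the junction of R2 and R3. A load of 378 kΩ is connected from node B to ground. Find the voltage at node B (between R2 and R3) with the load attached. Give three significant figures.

V ≈ 2.92 V

At node B, R3 is in parallel with the load: R3‖R_L = 16.09 kΩ.
Below node A the resistance is R2 + (R3‖R_L) = 43.09 kΩ, so V_A = 23.2 × 43.09/127.8 = 7.822 V.
Then V_B = V_A × (R3‖R_L)/(R2 + R3‖R_L) = 7.822 × 16.09/43.09 = 2.92 V.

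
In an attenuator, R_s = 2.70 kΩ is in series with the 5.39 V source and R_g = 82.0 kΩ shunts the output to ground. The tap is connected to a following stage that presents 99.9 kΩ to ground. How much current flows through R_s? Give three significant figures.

I ≈ 0.113 mA

R_g‖R_L = 45.03 kΩ, so the source sees R_s + R_g‖R_L = 47.73 kΩ.
I = 5.39 V / 47.73 kΩ = 0.113 mA.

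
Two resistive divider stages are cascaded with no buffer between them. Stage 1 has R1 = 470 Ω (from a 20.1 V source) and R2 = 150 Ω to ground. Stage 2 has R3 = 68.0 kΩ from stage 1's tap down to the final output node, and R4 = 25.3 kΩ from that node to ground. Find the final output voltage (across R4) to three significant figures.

Stage 2 presents R3+R4 = 93300 Ω as a load on stage 1's tap.
Stage 1's lower leg becomes R2‖(R3+R4) = 149.8 Ω, so V_mid = 20.1 × 149.8/619.8 = 4.857 V.
Stage 2 is itself unloaded: V_out = V_mid × R4/(R3+R4) = 4.857 × 25300/93300 = 1.32 V.

V_out ≈ 1.32 V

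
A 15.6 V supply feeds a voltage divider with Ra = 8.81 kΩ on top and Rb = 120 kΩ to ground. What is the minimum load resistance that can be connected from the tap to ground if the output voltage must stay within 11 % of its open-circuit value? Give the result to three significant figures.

R_L(min) ≈ 66.4 kΩ

Output resistance R_th = Ra‖Rb = (8.81 × 120)/128.8 = 8.207 kΩ.
The fractional drop is R_th/(R_th + R_L); requiring this ≤ 0.110 gives R_L ≥ R_th(1/0.110 − 1) = 8.207 × 8.091 = 66.4 kΩ.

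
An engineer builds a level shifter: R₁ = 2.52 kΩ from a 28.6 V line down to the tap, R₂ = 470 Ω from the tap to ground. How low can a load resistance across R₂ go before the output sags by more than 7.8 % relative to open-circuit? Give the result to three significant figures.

Output resistance R_th = R₁‖R₂ = (2520 × 470)/2990 = 396.1 Ω.
The fractional drop is R_th/(R_th + R_L); requiring this ≤ 0.0780 gives R_L ≥ R_th(1/0.0780 − 1) = 396.1 × 11.82 = 4.68 kΩ.

R_L(min) ≈ 4.68 kΩ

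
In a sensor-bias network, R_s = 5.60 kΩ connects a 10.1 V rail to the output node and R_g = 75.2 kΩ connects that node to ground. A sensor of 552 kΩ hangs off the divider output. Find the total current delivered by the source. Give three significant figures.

R_g‖R_L = 66.18 kΩ, so the source sees R_s + R_g‖R_L = 71.78 kΩ.
I = 10.1 V / 71.78 kΩ = 0.141 mA.

I ≈ 0.141 mA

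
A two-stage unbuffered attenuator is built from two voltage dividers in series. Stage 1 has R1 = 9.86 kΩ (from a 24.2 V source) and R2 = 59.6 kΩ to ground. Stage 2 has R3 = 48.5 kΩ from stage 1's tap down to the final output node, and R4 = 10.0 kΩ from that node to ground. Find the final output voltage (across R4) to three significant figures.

V_out ≈ 3.10 V

Stage 2 presents R3+R4 = 58.50 kΩ as a load on stage 1's tap.
Stage 1's lower leg becomes R2‖(R3+R4) = 29.52 kΩ, so V_mid = 24.2 × 29.52/39.38 = 18.14 V.
Stage 2 is itself unloaded: V_out = V_mid × R4/(R3+R4) = 18.14 × 10.0/58.50 = 3.10 V.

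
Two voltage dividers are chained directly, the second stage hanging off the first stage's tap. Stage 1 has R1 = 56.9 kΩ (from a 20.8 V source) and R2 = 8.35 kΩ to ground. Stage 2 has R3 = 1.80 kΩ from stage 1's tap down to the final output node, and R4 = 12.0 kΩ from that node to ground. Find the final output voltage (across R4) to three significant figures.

V_out ≈ 1.52 V

Stage 2 presents R3+R4 = 13.80 kΩ as a load on stage 1's tap.
Stage 1's lower leg becomes R2‖(R3+R4) = 5.202 kΩ, so V_mid = 20.8 × 5.202/62.10 = 1.742 V.
Stage 2 is itself unloaded: V_out = V_mid × R4/(R3+R4) = 1.742 × 12.0/13.80 = 1.52 V.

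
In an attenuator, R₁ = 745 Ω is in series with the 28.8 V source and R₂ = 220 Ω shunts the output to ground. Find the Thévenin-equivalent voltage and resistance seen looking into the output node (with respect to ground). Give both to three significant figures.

V_th is the open-circuit tap voltage: 28.8 × 220/(745 + 220) = 6.57 V.
With the supply zeroed, R₁ and R₂ appear in parallel from the tap: R_th = R₁‖R₂ = (745 × 220)/965.0 = 170 Ω.

V_th = 6.57 V, R_th = 170 Ω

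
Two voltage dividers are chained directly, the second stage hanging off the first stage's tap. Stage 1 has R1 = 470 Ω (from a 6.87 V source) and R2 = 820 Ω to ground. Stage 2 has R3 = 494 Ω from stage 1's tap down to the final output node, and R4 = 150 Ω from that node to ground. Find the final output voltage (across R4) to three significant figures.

V_out ≈ 0.695 V

Stage 2 presents R3+R4 = 644.0 Ω as a load on stage 1's tap.
Stage 1's lower leg becomes R2‖(R3+R4) = 360.7 Ω, so V_mid = 6.87 × 360.7/830.7 = 2.983 V.
Stage 2 is itself unloaded: V_out = V_mid × R4/(R3+R4) = 2.983 × 150/644.0 = 0.695 V.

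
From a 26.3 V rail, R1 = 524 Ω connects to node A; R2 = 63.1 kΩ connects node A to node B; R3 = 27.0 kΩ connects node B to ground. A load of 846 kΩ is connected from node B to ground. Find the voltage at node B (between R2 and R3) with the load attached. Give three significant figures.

V ≈ 7.66 V

At node B, R3 is in parallel with the load: R3‖R_L = 26160 Ω.
Below node A the resistance is R2 + (R3‖R_L) = 89260 Ω, so V_A = 26.3 × 89260/89790 = 26.15 V.
Then V_B = V_A × (R3‖R_L)/(R2 + R3‖R_L) = 26.15 × 26160/89260 = 7.66 V.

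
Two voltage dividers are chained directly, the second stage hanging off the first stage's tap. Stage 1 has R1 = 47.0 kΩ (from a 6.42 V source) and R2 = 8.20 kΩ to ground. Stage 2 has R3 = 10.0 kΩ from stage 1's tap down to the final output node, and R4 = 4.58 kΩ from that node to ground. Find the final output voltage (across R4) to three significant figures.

Stage 2 presents R3+R4 = 14.58 kΩ as a load on stage 1's tap.
Stage 1's lower leg becomes R2‖(R3+R4) = 5.248 kΩ, so V_mid = 6.42 × 5.248/52.25 = 0.6449 V.
Stage 2 is itself unloaded: V_out = V_mid × R4/(R3+R4) = 0.6449 × 4.58/14.58 = 0.203 V.

V_out ≈ 0.203 V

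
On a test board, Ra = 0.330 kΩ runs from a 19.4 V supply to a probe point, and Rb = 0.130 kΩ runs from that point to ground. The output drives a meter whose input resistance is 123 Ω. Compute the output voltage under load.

The load sits in parallel with Rb: Rb‖R_L = (130 × 123) / (130 + 123) = 63.20 Ω.
V_out = 19.4 × 63.20 / (330 + 63.20) = 19.4 × 63.20/393.2 = 3.12 V.

V_out ≈ 3.12 V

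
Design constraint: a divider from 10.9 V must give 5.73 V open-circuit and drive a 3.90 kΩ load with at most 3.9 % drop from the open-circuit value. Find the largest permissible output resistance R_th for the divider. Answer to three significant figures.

Loading drop = R_th/(R_th + R_L) ≤ 0.0390, so R_th ≤ R_L · ε/(1−ε) = 3.90 kΩ × 0.0390/0.9610 = 158 Ω.
(Any R1, R2 with R2/(R1+R2) = 0.526 and R1‖R2 ≤ 158 Ω will meet the spec.)

R_th ≤ 158 Ω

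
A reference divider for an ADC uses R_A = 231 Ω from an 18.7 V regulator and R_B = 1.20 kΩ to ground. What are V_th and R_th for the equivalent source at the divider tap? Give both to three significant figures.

V_th is the open-circuit tap voltage: 18.7 × 1200/(231 + 1200) = 15.7 V.
With the supply zeroed, R_A and R_B appear in parallel from the tap: R_th = R_A‖R_B = (231 × 1200)/1431 = 194 Ω.

V_th = 15.7 V, R_th = 194 Ω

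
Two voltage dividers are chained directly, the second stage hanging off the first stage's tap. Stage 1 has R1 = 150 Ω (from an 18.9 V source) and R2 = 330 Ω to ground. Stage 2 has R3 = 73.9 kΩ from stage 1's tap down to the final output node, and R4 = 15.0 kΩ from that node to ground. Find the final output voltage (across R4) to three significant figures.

V_out ≈ 2.19 V

Stage 2 presents R3+R4 = 88900 Ω as a load on stage 1's tap.
Stage 1's lower leg becomes R2‖(R3+R4) = 328.8 Ω, so V_mid = 18.9 × 328.8/478.8 = 12.98 V.
Stage 2 is itself unloaded: V_out = V_mid × R4/(R3+R4) = 12.98 × 15000/88900 = 2.19 V.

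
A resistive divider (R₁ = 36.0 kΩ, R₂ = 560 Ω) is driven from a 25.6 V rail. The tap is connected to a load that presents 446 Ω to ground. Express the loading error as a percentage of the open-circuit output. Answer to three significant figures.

Unloaded V = 25.6 × 560/36560 = 0.3921 V.
Loaded: R₂‖R_L = 248.3 Ω, giving V = 25.6 × 248.3/36250 = 0.1753 V.
Drop = (0.3921 − 0.1753) / 0.3921 = 55.3 %.

55.3 %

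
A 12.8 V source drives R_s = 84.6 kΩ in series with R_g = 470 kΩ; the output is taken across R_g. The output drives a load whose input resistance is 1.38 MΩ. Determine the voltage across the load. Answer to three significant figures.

The load sits in parallel with R_g: R_g‖R_L = (470 × 1380) / (470 + 1380) = 350.6 kΩ.
V_out = 12.8 × 350.6 / (84.6 + 350.6) = 12.8 × 350.6/435.2 = 10.3 V.

V_out ≈ 10.3 V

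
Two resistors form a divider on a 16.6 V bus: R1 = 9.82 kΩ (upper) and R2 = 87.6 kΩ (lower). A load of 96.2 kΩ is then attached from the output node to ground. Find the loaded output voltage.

V_out ≈ 13.7 V

The load sits in parallel with R2: R2‖R_L = (87.6 × 96.2) / (87.6 + 96.2) = 45.85 kΩ.
V_out = 16.6 × 45.85 / (9.82 + 45.85) = 16.6 × 45.85/55.67 = 13.7 V.
(Unloaded it would have been 14.9 V.)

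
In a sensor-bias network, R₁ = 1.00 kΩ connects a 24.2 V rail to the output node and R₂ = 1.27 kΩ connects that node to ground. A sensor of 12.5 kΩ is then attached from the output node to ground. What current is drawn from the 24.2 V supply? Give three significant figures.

R₂‖R_L = 1.153 kΩ, so the source sees R₁ + R₂‖R_L = 2.153 kΩ.
I = 24.2 V / 2.153 kΩ = 11.2 mA.

I ≈ 11.2 mA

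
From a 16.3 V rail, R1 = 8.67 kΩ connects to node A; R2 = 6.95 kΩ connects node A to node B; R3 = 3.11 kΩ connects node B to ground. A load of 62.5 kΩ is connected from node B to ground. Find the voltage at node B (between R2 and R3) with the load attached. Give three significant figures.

At node B, R3 is in parallel with the load: R3‖R_L = 2.963 kΩ.
Below node A the resistance is R2 + (R3‖R_L) = 9.913 kΩ, so V_A = 16.3 × 9.913/18.58 = 8.695 V.
Then V_B = V_A × (R3‖R_L)/(R2 + R3‖R_L) = 8.695 × 2.963/9.913 = 2.60 V.

V ≈ 2.60 V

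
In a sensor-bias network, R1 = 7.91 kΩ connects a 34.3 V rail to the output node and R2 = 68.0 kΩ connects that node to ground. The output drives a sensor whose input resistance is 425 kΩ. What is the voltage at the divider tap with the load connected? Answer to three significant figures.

V_out ≈ 30.2 V

The load sits in parallel with R2: R2‖R_L = (68.0 × 425) / (68.0 + 425) = 58.62 kΩ.
V_out = 34.3 × 58.62 / (7.91 + 58.62) = 34.3 × 58.62/66.53 = 30.2 V.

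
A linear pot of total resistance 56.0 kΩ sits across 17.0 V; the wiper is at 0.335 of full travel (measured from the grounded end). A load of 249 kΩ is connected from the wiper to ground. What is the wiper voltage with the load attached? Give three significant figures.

V ≈ 5.42 V

The wiper splits the pot into (1−α)R = 37.24 kΩ above and αR = 18.76 kΩ below.
Lower section ‖ load = 17.45 kΩ.
V_wiper = 17.0 × 17.45/(37.24 + 17.45) = 5.42 V.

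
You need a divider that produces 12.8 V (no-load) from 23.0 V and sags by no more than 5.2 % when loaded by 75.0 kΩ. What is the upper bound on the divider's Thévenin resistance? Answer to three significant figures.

R_th ≤ 4.11 kΩ

Loading drop = R_th/(R_th + R_L) ≤ 0.0520, so R_th ≤ R_L · ε/(1−ε) = 75.0 kΩ × 0.0520/0.9480 = 4.11 kΩ.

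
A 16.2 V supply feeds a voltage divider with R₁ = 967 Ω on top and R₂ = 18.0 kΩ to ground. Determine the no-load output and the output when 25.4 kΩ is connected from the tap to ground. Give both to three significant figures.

Open-circuit: V = 16.2 × 18000/(967 + 18000) = 15.4 V.
With the load, R₂ becomes R₂‖R_L = 10530 Ω, so V = 16.2 × 10530/11500 = 14.8 V.

Unloaded: 15.4 V; loaded: 14.8 V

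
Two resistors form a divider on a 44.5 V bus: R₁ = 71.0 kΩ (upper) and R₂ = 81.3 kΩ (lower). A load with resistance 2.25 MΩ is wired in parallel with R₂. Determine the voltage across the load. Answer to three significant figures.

The load sits in parallel with R₂: R₂‖R_L = (81.3 × 2250) / (81.3 + 2250) = 78.46 kΩ.
V_out = 44.5 × 78.46 / (71.0 + 78.46) = 44.5 × 78.46/149.5 = 23.4 V.

V_out ≈ 23.4 V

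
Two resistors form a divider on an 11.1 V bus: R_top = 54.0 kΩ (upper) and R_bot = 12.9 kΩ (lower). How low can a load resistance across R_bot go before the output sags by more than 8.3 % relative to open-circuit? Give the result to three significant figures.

Output resistance R_th = R_top‖R_bot = (54.0 × 12.9)/66.90 = 10.41 kΩ.
The fractional drop is R_th/(R_th + R_L); requiring this ≤ 0.0830 gives R_L ≥ R_th(1/0.0830 − 1) = 10.41 × 11.05 = 115 kΩ.

R_L(min) ≈ 115 kΩ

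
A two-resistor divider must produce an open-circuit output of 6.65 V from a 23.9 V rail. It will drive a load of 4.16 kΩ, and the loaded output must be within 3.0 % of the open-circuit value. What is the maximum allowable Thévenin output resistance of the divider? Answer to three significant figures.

R_th ≤ 129 Ω

Loading drop = R_th/(R_th + R_L) ≤ 0.0300, so R_th ≤ R_L · ε/(1−ε) = 4.16 kΩ × 0.0300/0.9700 = 129 Ω.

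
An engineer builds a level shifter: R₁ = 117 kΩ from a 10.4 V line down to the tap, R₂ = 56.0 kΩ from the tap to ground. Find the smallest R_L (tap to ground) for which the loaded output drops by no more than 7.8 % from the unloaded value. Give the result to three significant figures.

Output resistance R_th = R₁‖R₂ = (117 × 56.0)/173.0 = 37.87 kΩ.
The fractional drop is R_th/(R_th + R_L); requiring this ≤ 0.0780 gives R_L ≥ R_th(1/0.0780 − 1) = 37.87 × 11.82 = 448 kΩ.

R_L(min) ≈ 448 kΩ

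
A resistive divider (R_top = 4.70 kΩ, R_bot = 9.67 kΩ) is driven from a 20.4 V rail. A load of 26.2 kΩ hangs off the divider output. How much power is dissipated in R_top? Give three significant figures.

Total resistance from the source is R_top + (R_bot‖R_L) = 11.76 kΩ, so I = 20.4/11.76 kΩ = 1.734 mA.
P = I²·R_top = (1.734 mA)² × 4.70 kΩ = 14.1 mW.

P ≈ 14.1 mW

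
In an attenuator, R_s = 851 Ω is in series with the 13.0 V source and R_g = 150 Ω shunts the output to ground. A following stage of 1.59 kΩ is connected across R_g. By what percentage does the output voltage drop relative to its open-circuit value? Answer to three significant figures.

7.42 %

The divider's output (Thévenin) resistance is R_s‖R_g = 127.5 Ω.
Fractional drop under load = R_th/(R_th + R_L) = 127.5 / (127.5 + 1590) = 0.07425.
So the output falls by 7.42 %.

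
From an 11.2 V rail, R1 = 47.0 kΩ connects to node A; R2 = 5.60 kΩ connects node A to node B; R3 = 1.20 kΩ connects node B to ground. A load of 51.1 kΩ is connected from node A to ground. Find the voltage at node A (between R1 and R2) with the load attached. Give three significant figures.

Below node A the series string R2+R3 = 6.800 kΩ sits in parallel with the 51.1 kΩ load: 6.001 kΩ.
V_A = 11.2 × 6.001/(47.0 + 6.001) = 1.27 V.

V ≈ 1.27 V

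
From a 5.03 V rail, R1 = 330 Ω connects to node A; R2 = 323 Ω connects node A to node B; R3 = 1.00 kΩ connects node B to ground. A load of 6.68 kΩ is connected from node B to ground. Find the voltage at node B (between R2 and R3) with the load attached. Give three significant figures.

At node B, R3 is in parallel with the load: R3‖R_L = 869.8 Ω.
Below node A the resistance is R2 + (R3‖R_L) = 1193 Ω, so V_A = 5.03 × 1193/1523 = 3.940 V.
Then V_B = V_A × (R3‖R_L)/(R2 + R3‖R_L) = 3.940 × 869.8/1193 = 2.87 V.

V ≈ 2.87 V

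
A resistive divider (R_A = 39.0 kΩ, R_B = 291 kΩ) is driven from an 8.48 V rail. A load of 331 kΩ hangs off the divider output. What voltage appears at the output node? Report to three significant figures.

V_out ≈ 6.77 V

The load sits in parallel with R_B: R_B‖R_L = (291 × 331) / (291 + 331) = 154.9 kΩ.
V_out = 8.48 × 154.9 / (39.0 + 154.9) = 8.48 × 154.9/193.9 = 6.77 V.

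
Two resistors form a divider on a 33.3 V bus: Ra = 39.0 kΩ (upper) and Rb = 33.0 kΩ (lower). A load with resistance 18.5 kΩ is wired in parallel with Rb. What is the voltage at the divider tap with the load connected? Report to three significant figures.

V_out ≈ 7.76 V

The load sits in parallel with Rb: Rb‖R_L = (33.0 × 18.5) / (33.0 + 18.5) = 11.85 kΩ.
V_out = 33.3 × 11.85 / (39.0 + 11.85) = 33.3 × 11.85/50.85 = 7.76 V.
(Unloaded it would have been 15.3 V.)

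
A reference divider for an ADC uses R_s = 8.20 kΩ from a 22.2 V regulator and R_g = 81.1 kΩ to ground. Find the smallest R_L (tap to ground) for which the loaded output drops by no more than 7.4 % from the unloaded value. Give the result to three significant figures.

R_L(min) ≈ 93.2 kΩ

Output resistance R_th = R_s‖R_g = (8.20 × 81.1)/89.30 = 7.447 kΩ.
The fractional drop is R_th/(R_th + R_L); requiring this ≤ 0.0740 gives R_L ≥ R_th(1/0.0740 − 1) = 7.447 × 12.51 = 93.2 kΩ.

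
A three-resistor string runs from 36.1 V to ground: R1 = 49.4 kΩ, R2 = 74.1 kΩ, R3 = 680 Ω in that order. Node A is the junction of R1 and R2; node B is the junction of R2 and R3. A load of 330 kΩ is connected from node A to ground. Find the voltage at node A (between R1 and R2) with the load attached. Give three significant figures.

V ≈ 19.9 V

Below node A the series string R2+R3 = 74780 Ω sits in parallel with the 330000 Ω load: 60960 Ω.
V_A = 36.1 × 60960/(49400 + 60960) = 19.9 V.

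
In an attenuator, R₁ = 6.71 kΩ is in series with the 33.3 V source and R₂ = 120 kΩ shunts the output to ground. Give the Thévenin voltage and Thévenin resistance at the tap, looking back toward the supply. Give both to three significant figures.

V_th is the open-circuit tap voltage: 33.3 × 120/(6.71 + 120) = 31.5 V.
With the supply zeroed, R₁ and R₂ appear in parallel from the tap: R_th = R₁‖R₂ = (6.71 × 120)/126.7 = 6.35 kΩ.

V_th = 31.5 V, R_th = 6.35 kΩ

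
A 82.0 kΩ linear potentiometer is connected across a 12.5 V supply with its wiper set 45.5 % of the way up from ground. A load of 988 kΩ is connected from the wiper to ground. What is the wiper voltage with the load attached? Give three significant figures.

The wiper splits the pot into (1−α)R = 44.69 kΩ above and αR = 37.31 kΩ below.
Lower section ‖ load = 35.95 kΩ.
V_wiper = 12.5 × 35.95/(44.69 + 35.95) = 5.57 V.

V ≈ 5.57 V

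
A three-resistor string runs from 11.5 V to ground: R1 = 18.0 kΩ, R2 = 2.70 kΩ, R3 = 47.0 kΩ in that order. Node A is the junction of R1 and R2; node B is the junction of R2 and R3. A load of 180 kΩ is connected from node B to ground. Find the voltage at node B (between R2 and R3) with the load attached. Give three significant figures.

V ≈ 7.39 V

At node B, R3 is in parallel with the load: R3‖R_L = 37.27 kΩ.
Below node A the resistance is R2 + (R3‖R_L) = 39.97 kΩ, so V_A = 11.5 × 39.97/57.97 = 7.929 V.
Then V_B = V_A × (R3‖R_L)/(R2 + R3‖R_L) = 7.929 × 37.27/39.97 = 7.39 V.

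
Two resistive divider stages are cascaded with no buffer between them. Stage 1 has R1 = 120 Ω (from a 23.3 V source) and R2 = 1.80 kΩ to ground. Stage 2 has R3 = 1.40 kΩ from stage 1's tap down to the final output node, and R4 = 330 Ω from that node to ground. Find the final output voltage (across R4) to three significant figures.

V_out ≈ 3.91 V

Stage 2 presents R3+R4 = 1730 Ω as a load on stage 1's tap.
Stage 1's lower leg becomes R2‖(R3+R4) = 882.2 Ω, so V_mid = 23.3 × 882.2/1002 = 20.51 V.
Stage 2 is itself unloaded: V_out = V_mid × R4/(R3+R4) = 20.51 × 330/1730 = 3.91 V.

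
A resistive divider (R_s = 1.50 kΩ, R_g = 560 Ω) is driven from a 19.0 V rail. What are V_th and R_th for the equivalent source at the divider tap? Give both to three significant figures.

V_th is the open-circuit tap voltage: 19.0 × 560/(1500 + 560) = 5.17 V.
With the supply zeroed, R_s and R_g appear in parallel from the tap: R_th = R_s‖R_g = (1500 × 560)/2060 = 408 Ω.

V_th = 5.17 V, R_th = 408 Ω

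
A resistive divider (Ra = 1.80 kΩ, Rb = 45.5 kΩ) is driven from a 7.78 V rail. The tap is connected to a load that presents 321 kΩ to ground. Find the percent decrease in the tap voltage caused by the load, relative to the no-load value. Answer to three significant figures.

The divider's output (Thévenin) resistance is Ra‖Rb = 1.732 kΩ.
Fractional drop under load = R_th/(R_th + R_L) = 1.732 / (1.732 + 321) = 0.005365.
So the output falls by 0.537 %.

0.537 %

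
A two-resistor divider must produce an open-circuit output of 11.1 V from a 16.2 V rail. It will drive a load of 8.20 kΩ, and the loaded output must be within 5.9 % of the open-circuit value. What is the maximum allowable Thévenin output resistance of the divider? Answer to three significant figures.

Loading drop = R_th/(R_th + R_L) ≤ 0.0590, so R_th ≤ R_L · ε/(1−ε) = 8.20 kΩ × 0.0590/0.9410 = 514 Ω.
(Any R1, R2 with R2/(R1+R2) = 0.685 and R1‖R2 ≤ 514 Ω will meet the spec.)

R_th ≤ 514 Ω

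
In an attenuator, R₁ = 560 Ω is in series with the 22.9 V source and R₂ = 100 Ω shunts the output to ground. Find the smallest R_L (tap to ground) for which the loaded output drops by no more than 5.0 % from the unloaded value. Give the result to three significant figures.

R_L(min) ≈ 1.61 kΩ

Output resistance R_th = R₁‖R₂ = (560 × 100)/660.0 = 84.85 Ω.
The fractional drop is R_th/(R_th + R_L); requiring this ≤ 0.0500 gives R_L ≥ R_th(1/0.0500 − 1) = 84.85 × 19.00 = 1.61 kΩ.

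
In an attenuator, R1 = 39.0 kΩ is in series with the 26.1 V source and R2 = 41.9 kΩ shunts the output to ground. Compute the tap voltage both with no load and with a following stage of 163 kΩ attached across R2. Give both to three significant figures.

Open-circuit: V = 26.1 × 41.9/(39.0 + 41.9) = 13.5 V.
With the load, R2 becomes R2‖R_L = 33.33 kΩ, so V = 26.1 × 33.33/72.33 = 12.0 V.

Unloaded: 13.5 V; loaded: 12.0 V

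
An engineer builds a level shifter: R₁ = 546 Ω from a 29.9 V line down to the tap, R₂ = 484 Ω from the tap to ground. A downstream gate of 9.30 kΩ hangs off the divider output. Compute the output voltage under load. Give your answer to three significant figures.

V_out ≈ 13.7 V

The load sits in parallel with R₂: R₂‖R_L = (484 × 9300) / (484 + 9300) = 460.1 Ω.
V_out = 29.9 × 460.1 / (546 + 460.1) = 29.9 × 460.1/1006 = 13.7 V.
(Unloaded it would have been 14.1 V.)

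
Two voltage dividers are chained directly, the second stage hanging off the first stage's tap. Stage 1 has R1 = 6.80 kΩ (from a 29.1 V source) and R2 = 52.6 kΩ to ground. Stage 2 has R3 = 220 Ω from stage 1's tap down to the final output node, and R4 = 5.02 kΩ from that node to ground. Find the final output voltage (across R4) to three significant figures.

Stage 2 presents R3+R4 = 5240 Ω as a load on stage 1's tap.
Stage 1's lower leg becomes R2‖(R3+R4) = 4765 Ω, so V_mid = 29.1 × 4765/11570 = 11.99 V.
Stage 2 is itself unloaded: V_out = V_mid × R4/(R3+R4) = 11.99 × 5020/5240 = 11.5 V.

V_out ≈ 11.5 V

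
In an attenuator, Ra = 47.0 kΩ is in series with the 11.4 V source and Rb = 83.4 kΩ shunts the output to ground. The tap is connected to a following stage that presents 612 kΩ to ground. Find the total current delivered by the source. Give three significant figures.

Rb‖R_L = 73.40 kΩ, so the source sees Ra + Rb‖R_L = 120.4 kΩ.
I = 11.4 V / 120.4 kΩ = 0.0947 mA.

I ≈ 0.0947 mA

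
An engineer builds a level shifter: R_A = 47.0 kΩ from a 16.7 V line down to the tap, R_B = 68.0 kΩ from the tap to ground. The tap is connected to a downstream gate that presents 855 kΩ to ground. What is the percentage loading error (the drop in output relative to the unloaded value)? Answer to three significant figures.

The divider's output (Thévenin) resistance is R_A‖R_B = 27.79 kΩ.
Fractional drop under load = R_th/(R_th + R_L) = 27.79 / (27.79 + 855) = 0.03148.
So the output falls by 3.15 %.

3.15 %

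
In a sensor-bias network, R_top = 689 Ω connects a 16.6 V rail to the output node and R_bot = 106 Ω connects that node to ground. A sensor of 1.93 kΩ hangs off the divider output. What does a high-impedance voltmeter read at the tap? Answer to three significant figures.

V_out ≈ 2.11 V

The load sits in parallel with R_bot: R_bot‖R_L = (106 × 1930) / (106 + 1930) = 100.5 Ω.
V_out = 16.6 × 100.5 / (689 + 100.5) = 16.6 × 100.5/789.5 = 2.11 V.
(Unloaded it would have been 2.21 V.)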